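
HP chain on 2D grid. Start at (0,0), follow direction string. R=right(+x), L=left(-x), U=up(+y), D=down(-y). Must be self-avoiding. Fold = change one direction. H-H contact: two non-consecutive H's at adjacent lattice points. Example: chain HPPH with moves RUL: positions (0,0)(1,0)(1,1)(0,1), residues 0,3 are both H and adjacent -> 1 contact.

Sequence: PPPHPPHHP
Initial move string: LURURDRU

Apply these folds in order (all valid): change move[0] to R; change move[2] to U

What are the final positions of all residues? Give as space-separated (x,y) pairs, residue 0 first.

Initial moves: LURURDRU
Fold: move[0]->R => RURURDRU (positions: [(0, 0), (1, 0), (1, 1), (2, 1), (2, 2), (3, 2), (3, 1), (4, 1), (4, 2)])
Fold: move[2]->U => RUUURDRU (positions: [(0, 0), (1, 0), (1, 1), (1, 2), (1, 3), (2, 3), (2, 2), (3, 2), (3, 3)])

Answer: (0,0) (1,0) (1,1) (1,2) (1,3) (2,3) (2,2) (3,2) (3,3)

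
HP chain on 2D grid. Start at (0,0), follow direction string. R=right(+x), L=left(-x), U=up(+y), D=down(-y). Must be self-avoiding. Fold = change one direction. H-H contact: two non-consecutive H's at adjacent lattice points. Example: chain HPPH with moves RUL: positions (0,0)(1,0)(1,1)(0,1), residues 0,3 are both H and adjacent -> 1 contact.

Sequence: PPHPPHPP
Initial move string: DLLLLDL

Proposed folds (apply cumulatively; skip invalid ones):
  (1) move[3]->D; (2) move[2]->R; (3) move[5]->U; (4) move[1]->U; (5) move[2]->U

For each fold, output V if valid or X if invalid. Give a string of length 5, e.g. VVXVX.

Answer: VXVXX

Derivation:
Initial: DLLLLDL -> [(0, 0), (0, -1), (-1, -1), (-2, -1), (-3, -1), (-4, -1), (-4, -2), (-5, -2)]
Fold 1: move[3]->D => DLLDLDL VALID
Fold 2: move[2]->R => DLRDLDL INVALID (collision), skipped
Fold 3: move[5]->U => DLLDLUL VALID
Fold 4: move[1]->U => DULDLUL INVALID (collision), skipped
Fold 5: move[2]->U => DLUDLUL INVALID (collision), skipped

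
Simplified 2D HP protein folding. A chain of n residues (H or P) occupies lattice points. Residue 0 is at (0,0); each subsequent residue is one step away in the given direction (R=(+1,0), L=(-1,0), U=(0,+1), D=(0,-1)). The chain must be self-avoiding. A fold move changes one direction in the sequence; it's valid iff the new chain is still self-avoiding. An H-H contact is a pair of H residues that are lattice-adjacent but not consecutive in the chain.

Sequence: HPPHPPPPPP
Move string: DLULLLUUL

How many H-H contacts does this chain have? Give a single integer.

Positions: [(0, 0), (0, -1), (-1, -1), (-1, 0), (-2, 0), (-3, 0), (-4, 0), (-4, 1), (-4, 2), (-5, 2)]
H-H contact: residue 0 @(0,0) - residue 3 @(-1, 0)

Answer: 1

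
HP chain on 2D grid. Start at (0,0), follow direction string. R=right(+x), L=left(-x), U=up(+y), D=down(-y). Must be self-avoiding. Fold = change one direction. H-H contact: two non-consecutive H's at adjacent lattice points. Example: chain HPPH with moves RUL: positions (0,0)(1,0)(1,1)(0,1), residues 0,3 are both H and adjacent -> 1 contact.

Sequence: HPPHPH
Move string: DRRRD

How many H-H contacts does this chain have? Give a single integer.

Positions: [(0, 0), (0, -1), (1, -1), (2, -1), (3, -1), (3, -2)]
No H-H contacts found.

Answer: 0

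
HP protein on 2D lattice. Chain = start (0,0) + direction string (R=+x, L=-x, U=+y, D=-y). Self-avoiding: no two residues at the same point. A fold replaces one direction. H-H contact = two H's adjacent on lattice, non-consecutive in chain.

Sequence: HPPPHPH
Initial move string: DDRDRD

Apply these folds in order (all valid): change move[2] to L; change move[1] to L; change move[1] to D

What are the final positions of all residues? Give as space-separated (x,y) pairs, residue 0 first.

Initial moves: DDRDRD
Fold: move[2]->L => DDLDRD (positions: [(0, 0), (0, -1), (0, -2), (-1, -2), (-1, -3), (0, -3), (0, -4)])
Fold: move[1]->L => DLLDRD (positions: [(0, 0), (0, -1), (-1, -1), (-2, -1), (-2, -2), (-1, -2), (-1, -3)])
Fold: move[1]->D => DDLDRD (positions: [(0, 0), (0, -1), (0, -2), (-1, -2), (-1, -3), (0, -3), (0, -4)])

Answer: (0,0) (0,-1) (0,-2) (-1,-2) (-1,-3) (0,-3) (0,-4)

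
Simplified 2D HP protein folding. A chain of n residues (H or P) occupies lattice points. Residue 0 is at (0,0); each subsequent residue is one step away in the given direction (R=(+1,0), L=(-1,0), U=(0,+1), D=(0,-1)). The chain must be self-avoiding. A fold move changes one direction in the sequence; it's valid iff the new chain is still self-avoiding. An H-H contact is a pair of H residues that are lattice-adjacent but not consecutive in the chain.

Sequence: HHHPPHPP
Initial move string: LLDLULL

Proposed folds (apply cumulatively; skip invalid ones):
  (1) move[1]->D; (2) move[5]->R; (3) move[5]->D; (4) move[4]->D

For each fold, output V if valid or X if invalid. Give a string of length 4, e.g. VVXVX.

Initial: LLDLULL -> [(0, 0), (-1, 0), (-2, 0), (-2, -1), (-3, -1), (-3, 0), (-4, 0), (-5, 0)]
Fold 1: move[1]->D => LDDLULL VALID
Fold 2: move[5]->R => LDDLURL INVALID (collision), skipped
Fold 3: move[5]->D => LDDLUDL INVALID (collision), skipped
Fold 4: move[4]->D => LDDLDLL VALID

Answer: VXXV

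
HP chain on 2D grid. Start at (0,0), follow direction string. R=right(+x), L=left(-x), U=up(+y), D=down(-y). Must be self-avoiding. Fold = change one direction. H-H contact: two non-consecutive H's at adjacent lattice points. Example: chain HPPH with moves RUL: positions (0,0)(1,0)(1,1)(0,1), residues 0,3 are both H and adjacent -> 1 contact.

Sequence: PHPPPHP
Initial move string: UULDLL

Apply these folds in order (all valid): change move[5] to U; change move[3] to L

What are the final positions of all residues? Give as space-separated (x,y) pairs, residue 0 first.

Answer: (0,0) (0,1) (0,2) (-1,2) (-2,2) (-3,2) (-3,3)

Derivation:
Initial moves: UULDLL
Fold: move[5]->U => UULDLU (positions: [(0, 0), (0, 1), (0, 2), (-1, 2), (-1, 1), (-2, 1), (-2, 2)])
Fold: move[3]->L => UULLLU (positions: [(0, 0), (0, 1), (0, 2), (-1, 2), (-2, 2), (-3, 2), (-3, 3)])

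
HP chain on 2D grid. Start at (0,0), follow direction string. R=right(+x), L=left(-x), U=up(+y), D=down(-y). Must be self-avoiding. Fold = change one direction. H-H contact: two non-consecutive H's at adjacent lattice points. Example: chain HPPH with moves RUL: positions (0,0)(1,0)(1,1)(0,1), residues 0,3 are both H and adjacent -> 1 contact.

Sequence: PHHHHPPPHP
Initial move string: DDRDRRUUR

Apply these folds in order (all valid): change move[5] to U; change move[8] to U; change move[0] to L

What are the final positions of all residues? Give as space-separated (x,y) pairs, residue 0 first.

Answer: (0,0) (-1,0) (-1,-1) (0,-1) (0,-2) (1,-2) (1,-1) (1,0) (1,1) (1,2)

Derivation:
Initial moves: DDRDRRUUR
Fold: move[5]->U => DDRDRUUUR (positions: [(0, 0), (0, -1), (0, -2), (1, -2), (1, -3), (2, -3), (2, -2), (2, -1), (2, 0), (3, 0)])
Fold: move[8]->U => DDRDRUUUU (positions: [(0, 0), (0, -1), (0, -2), (1, -2), (1, -3), (2, -3), (2, -2), (2, -1), (2, 0), (2, 1)])
Fold: move[0]->L => LDRDRUUUU (positions: [(0, 0), (-1, 0), (-1, -1), (0, -1), (0, -2), (1, -2), (1, -1), (1, 0), (1, 1), (1, 2)])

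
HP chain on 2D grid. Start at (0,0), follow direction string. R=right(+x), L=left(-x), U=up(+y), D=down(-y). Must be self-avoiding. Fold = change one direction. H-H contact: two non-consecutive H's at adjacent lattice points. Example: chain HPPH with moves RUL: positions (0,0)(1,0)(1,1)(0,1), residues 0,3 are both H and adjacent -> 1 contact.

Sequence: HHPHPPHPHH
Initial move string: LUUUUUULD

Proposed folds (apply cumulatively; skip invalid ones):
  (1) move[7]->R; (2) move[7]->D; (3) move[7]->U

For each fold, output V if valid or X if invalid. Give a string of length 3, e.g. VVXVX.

Answer: VXX

Derivation:
Initial: LUUUUUULD -> [(0, 0), (-1, 0), (-1, 1), (-1, 2), (-1, 3), (-1, 4), (-1, 5), (-1, 6), (-2, 6), (-2, 5)]
Fold 1: move[7]->R => LUUUUUURD VALID
Fold 2: move[7]->D => LUUUUUUDD INVALID (collision), skipped
Fold 3: move[7]->U => LUUUUUUUD INVALID (collision), skipped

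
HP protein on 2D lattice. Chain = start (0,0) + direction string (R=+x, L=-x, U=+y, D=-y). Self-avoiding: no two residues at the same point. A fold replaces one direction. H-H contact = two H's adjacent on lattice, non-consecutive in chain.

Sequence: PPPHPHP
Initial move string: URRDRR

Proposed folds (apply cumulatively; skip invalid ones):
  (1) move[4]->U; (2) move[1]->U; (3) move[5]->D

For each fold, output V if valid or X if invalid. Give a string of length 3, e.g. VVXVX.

Answer: XVV

Derivation:
Initial: URRDRR -> [(0, 0), (0, 1), (1, 1), (2, 1), (2, 0), (3, 0), (4, 0)]
Fold 1: move[4]->U => URRDUR INVALID (collision), skipped
Fold 2: move[1]->U => UURDRR VALID
Fold 3: move[5]->D => UURDRD VALID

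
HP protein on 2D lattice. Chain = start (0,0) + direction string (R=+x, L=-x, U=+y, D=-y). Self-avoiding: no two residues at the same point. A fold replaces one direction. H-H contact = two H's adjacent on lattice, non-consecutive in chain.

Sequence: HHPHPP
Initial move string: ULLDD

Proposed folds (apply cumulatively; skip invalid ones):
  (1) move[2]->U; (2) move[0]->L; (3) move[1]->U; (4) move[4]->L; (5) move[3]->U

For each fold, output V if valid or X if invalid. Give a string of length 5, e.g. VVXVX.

Answer: XVVVV

Derivation:
Initial: ULLDD -> [(0, 0), (0, 1), (-1, 1), (-2, 1), (-2, 0), (-2, -1)]
Fold 1: move[2]->U => ULUDD INVALID (collision), skipped
Fold 2: move[0]->L => LLLDD VALID
Fold 3: move[1]->U => LULDD VALID
Fold 4: move[4]->L => LULDL VALID
Fold 5: move[3]->U => LULUL VALID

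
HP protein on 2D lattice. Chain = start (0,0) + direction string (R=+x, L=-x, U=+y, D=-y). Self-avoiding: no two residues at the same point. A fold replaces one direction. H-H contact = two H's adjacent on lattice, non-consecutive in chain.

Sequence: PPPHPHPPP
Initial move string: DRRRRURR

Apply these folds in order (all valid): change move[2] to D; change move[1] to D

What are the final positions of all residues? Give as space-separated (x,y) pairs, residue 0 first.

Initial moves: DRRRRURR
Fold: move[2]->D => DRDRRURR (positions: [(0, 0), (0, -1), (1, -1), (1, -2), (2, -2), (3, -2), (3, -1), (4, -1), (5, -1)])
Fold: move[1]->D => DDDRRURR (positions: [(0, 0), (0, -1), (0, -2), (0, -3), (1, -3), (2, -3), (2, -2), (3, -2), (4, -2)])

Answer: (0,0) (0,-1) (0,-2) (0,-3) (1,-3) (2,-3) (2,-2) (3,-2) (4,-2)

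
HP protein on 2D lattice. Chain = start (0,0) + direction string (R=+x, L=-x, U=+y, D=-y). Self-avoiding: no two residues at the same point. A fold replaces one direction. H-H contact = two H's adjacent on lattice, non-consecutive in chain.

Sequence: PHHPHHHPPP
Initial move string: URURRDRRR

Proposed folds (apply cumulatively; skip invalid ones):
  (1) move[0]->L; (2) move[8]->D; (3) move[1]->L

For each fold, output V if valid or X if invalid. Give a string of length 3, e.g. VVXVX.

Initial: URURRDRRR -> [(0, 0), (0, 1), (1, 1), (1, 2), (2, 2), (3, 2), (3, 1), (4, 1), (5, 1), (6, 1)]
Fold 1: move[0]->L => LRURRDRRR INVALID (collision), skipped
Fold 2: move[8]->D => URURRDRRD VALID
Fold 3: move[1]->L => ULURRDRRD VALID

Answer: XVV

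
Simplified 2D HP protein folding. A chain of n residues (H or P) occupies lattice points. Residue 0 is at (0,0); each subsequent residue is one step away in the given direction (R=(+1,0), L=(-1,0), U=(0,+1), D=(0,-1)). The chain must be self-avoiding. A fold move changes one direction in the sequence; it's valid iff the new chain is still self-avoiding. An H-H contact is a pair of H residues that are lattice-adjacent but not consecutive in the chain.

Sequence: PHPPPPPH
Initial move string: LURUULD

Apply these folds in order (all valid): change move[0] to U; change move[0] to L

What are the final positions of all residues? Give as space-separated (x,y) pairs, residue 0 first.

Answer: (0,0) (-1,0) (-1,1) (0,1) (0,2) (0,3) (-1,3) (-1,2)

Derivation:
Initial moves: LURUULD
Fold: move[0]->U => UURUULD (positions: [(0, 0), (0, 1), (0, 2), (1, 2), (1, 3), (1, 4), (0, 4), (0, 3)])
Fold: move[0]->L => LURUULD (positions: [(0, 0), (-1, 0), (-1, 1), (0, 1), (0, 2), (0, 3), (-1, 3), (-1, 2)])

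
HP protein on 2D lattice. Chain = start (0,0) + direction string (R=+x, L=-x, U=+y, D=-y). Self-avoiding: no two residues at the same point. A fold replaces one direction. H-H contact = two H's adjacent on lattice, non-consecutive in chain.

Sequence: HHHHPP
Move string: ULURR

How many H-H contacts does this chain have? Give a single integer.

Positions: [(0, 0), (0, 1), (-1, 1), (-1, 2), (0, 2), (1, 2)]
No H-H contacts found.

Answer: 0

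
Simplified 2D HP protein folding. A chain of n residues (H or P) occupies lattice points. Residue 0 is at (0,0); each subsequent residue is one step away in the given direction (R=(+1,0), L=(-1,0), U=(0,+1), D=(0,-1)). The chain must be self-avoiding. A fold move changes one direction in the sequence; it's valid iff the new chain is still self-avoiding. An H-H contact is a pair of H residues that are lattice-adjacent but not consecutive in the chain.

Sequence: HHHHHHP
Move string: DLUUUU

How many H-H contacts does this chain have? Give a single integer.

Answer: 1

Derivation:
Positions: [(0, 0), (0, -1), (-1, -1), (-1, 0), (-1, 1), (-1, 2), (-1, 3)]
H-H contact: residue 0 @(0,0) - residue 3 @(-1, 0)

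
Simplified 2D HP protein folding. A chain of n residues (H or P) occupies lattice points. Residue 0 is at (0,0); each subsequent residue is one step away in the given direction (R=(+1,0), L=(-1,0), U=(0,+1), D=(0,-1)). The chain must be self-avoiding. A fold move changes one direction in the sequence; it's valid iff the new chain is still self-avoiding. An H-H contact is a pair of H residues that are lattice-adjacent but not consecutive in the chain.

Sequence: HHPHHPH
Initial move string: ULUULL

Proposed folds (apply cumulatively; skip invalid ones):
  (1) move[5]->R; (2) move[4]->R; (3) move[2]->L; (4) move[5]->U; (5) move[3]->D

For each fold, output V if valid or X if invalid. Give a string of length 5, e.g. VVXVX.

Answer: XXVVV

Derivation:
Initial: ULUULL -> [(0, 0), (0, 1), (-1, 1), (-1, 2), (-1, 3), (-2, 3), (-3, 3)]
Fold 1: move[5]->R => ULUULR INVALID (collision), skipped
Fold 2: move[4]->R => ULUURL INVALID (collision), skipped
Fold 3: move[2]->L => ULLULL VALID
Fold 4: move[5]->U => ULLULU VALID
Fold 5: move[3]->D => ULLDLU VALID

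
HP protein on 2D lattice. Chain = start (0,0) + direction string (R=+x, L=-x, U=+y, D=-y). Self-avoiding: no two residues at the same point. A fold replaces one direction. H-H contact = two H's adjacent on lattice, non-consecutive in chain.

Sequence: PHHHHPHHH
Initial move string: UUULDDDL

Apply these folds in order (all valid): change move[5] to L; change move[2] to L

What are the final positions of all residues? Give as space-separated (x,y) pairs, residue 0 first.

Answer: (0,0) (0,1) (0,2) (-1,2) (-2,2) (-2,1) (-3,1) (-3,0) (-4,0)

Derivation:
Initial moves: UUULDDDL
Fold: move[5]->L => UUULDLDL (positions: [(0, 0), (0, 1), (0, 2), (0, 3), (-1, 3), (-1, 2), (-2, 2), (-2, 1), (-3, 1)])
Fold: move[2]->L => UULLDLDL (positions: [(0, 0), (0, 1), (0, 2), (-1, 2), (-2, 2), (-2, 1), (-3, 1), (-3, 0), (-4, 0)])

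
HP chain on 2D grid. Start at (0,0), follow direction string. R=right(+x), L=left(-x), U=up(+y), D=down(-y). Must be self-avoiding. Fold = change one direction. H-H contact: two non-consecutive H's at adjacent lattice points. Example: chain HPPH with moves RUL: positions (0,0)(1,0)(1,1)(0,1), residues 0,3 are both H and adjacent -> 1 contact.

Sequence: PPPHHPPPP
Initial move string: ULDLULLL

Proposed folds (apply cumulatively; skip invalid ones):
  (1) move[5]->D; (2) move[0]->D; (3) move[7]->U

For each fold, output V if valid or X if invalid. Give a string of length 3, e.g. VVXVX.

Initial: ULDLULLL -> [(0, 0), (0, 1), (-1, 1), (-1, 0), (-2, 0), (-2, 1), (-3, 1), (-4, 1), (-5, 1)]
Fold 1: move[5]->D => ULDLUDLL INVALID (collision), skipped
Fold 2: move[0]->D => DLDLULLL VALID
Fold 3: move[7]->U => DLDLULLU VALID

Answer: XVV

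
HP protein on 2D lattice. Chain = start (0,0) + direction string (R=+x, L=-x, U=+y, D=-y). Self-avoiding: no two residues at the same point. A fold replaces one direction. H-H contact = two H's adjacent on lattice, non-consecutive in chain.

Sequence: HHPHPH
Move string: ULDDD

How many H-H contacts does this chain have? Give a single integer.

Positions: [(0, 0), (0, 1), (-1, 1), (-1, 0), (-1, -1), (-1, -2)]
H-H contact: residue 0 @(0,0) - residue 3 @(-1, 0)

Answer: 1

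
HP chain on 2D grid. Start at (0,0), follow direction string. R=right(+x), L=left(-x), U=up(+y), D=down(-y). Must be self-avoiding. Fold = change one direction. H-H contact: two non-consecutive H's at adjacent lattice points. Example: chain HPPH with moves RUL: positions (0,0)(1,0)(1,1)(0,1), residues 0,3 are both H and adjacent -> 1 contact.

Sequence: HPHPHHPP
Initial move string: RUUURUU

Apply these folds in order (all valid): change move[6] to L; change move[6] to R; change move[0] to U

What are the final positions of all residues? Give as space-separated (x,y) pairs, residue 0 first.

Answer: (0,0) (0,1) (0,2) (0,3) (0,4) (1,4) (1,5) (2,5)

Derivation:
Initial moves: RUUURUU
Fold: move[6]->L => RUUURUL (positions: [(0, 0), (1, 0), (1, 1), (1, 2), (1, 3), (2, 3), (2, 4), (1, 4)])
Fold: move[6]->R => RUUURUR (positions: [(0, 0), (1, 0), (1, 1), (1, 2), (1, 3), (2, 3), (2, 4), (3, 4)])
Fold: move[0]->U => UUUURUR (positions: [(0, 0), (0, 1), (0, 2), (0, 3), (0, 4), (1, 4), (1, 5), (2, 5)])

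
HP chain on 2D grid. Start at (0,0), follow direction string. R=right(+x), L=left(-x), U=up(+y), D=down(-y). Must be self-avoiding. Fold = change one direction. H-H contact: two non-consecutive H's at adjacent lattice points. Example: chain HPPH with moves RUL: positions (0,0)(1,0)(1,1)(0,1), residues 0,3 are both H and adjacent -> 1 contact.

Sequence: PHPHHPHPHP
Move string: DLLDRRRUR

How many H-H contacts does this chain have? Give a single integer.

Answer: 2

Derivation:
Positions: [(0, 0), (0, -1), (-1, -1), (-2, -1), (-2, -2), (-1, -2), (0, -2), (1, -2), (1, -1), (2, -1)]
H-H contact: residue 1 @(0,-1) - residue 8 @(1, -1)
H-H contact: residue 1 @(0,-1) - residue 6 @(0, -2)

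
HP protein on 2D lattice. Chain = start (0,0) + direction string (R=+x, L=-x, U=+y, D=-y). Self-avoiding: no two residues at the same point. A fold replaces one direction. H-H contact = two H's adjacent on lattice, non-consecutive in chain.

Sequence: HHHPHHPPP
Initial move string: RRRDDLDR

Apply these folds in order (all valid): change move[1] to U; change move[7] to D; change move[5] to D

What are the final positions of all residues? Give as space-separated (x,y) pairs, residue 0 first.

Initial moves: RRRDDLDR
Fold: move[1]->U => RURDDLDR (positions: [(0, 0), (1, 0), (1, 1), (2, 1), (2, 0), (2, -1), (1, -1), (1, -2), (2, -2)])
Fold: move[7]->D => RURDDLDD (positions: [(0, 0), (1, 0), (1, 1), (2, 1), (2, 0), (2, -1), (1, -1), (1, -2), (1, -3)])
Fold: move[5]->D => RURDDDDD (positions: [(0, 0), (1, 0), (1, 1), (2, 1), (2, 0), (2, -1), (2, -2), (2, -3), (2, -4)])

Answer: (0,0) (1,0) (1,1) (2,1) (2,0) (2,-1) (2,-2) (2,-3) (2,-4)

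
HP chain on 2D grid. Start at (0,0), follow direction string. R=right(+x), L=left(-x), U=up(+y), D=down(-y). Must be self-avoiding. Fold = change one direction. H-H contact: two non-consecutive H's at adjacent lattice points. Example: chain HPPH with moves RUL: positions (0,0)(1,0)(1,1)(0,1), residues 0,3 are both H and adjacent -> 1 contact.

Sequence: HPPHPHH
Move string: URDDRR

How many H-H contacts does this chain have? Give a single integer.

Answer: 1

Derivation:
Positions: [(0, 0), (0, 1), (1, 1), (1, 0), (1, -1), (2, -1), (3, -1)]
H-H contact: residue 0 @(0,0) - residue 3 @(1, 0)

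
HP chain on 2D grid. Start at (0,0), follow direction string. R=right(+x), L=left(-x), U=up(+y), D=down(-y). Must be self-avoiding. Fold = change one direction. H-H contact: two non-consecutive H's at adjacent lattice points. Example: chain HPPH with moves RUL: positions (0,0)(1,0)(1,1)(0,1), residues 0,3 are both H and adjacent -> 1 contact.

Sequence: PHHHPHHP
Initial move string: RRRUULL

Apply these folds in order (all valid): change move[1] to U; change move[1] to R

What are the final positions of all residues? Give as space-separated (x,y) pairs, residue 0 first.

Initial moves: RRRUULL
Fold: move[1]->U => RURUULL (positions: [(0, 0), (1, 0), (1, 1), (2, 1), (2, 2), (2, 3), (1, 3), (0, 3)])
Fold: move[1]->R => RRRUULL (positions: [(0, 0), (1, 0), (2, 0), (3, 0), (3, 1), (3, 2), (2, 2), (1, 2)])

Answer: (0,0) (1,0) (2,0) (3,0) (3,1) (3,2) (2,2) (1,2)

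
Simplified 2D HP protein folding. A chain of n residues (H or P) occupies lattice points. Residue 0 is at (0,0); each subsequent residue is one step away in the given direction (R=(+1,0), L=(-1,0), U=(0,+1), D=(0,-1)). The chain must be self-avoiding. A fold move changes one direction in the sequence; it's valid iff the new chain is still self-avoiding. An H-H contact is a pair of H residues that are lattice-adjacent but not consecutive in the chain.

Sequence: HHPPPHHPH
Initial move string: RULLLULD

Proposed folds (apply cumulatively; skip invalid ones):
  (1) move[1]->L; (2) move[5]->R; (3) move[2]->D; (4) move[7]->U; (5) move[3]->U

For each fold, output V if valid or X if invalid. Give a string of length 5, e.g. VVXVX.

Answer: XXXVV

Derivation:
Initial: RULLLULD -> [(0, 0), (1, 0), (1, 1), (0, 1), (-1, 1), (-2, 1), (-2, 2), (-3, 2), (-3, 1)]
Fold 1: move[1]->L => RLLLLULD INVALID (collision), skipped
Fold 2: move[5]->R => RULLLRLD INVALID (collision), skipped
Fold 3: move[2]->D => RUDLLULD INVALID (collision), skipped
Fold 4: move[7]->U => RULLLULU VALID
Fold 5: move[3]->U => RULULULU VALID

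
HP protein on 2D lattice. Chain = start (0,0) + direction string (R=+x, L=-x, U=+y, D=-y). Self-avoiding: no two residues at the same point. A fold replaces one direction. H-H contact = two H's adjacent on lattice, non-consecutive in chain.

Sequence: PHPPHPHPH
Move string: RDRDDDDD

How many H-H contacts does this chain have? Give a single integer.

Answer: 0

Derivation:
Positions: [(0, 0), (1, 0), (1, -1), (2, -1), (2, -2), (2, -3), (2, -4), (2, -5), (2, -6)]
No H-H contacts found.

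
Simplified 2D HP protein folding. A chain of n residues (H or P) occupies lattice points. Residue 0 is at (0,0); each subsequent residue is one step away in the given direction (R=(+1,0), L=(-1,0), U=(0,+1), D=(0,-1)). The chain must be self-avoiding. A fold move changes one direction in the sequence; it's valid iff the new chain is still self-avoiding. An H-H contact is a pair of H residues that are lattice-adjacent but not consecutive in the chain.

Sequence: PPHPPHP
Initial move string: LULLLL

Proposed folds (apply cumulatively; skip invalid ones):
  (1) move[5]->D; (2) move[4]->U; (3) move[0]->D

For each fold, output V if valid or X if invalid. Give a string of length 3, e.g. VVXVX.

Initial: LULLLL -> [(0, 0), (-1, 0), (-1, 1), (-2, 1), (-3, 1), (-4, 1), (-5, 1)]
Fold 1: move[5]->D => LULLLD VALID
Fold 2: move[4]->U => LULLUD INVALID (collision), skipped
Fold 3: move[0]->D => DULLLD INVALID (collision), skipped

Answer: VXX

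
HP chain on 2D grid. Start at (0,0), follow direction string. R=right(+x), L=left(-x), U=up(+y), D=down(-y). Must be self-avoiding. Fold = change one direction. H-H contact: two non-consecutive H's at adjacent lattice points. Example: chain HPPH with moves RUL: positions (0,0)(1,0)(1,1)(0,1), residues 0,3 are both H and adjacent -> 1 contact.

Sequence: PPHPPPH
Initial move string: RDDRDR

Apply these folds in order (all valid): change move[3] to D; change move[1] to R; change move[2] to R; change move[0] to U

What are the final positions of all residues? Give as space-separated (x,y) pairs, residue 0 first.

Answer: (0,0) (0,1) (1,1) (2,1) (2,0) (2,-1) (3,-1)

Derivation:
Initial moves: RDDRDR
Fold: move[3]->D => RDDDDR (positions: [(0, 0), (1, 0), (1, -1), (1, -2), (1, -3), (1, -4), (2, -4)])
Fold: move[1]->R => RRDDDR (positions: [(0, 0), (1, 0), (2, 0), (2, -1), (2, -2), (2, -3), (3, -3)])
Fold: move[2]->R => RRRDDR (positions: [(0, 0), (1, 0), (2, 0), (3, 0), (3, -1), (3, -2), (4, -2)])
Fold: move[0]->U => URRDDR (positions: [(0, 0), (0, 1), (1, 1), (2, 1), (2, 0), (2, -1), (3, -1)])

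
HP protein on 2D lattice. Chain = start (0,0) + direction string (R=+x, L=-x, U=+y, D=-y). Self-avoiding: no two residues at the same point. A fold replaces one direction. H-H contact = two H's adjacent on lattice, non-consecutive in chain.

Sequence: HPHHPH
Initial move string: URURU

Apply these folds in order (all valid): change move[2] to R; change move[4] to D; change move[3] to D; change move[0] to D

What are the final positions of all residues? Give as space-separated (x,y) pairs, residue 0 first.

Answer: (0,0) (0,-1) (1,-1) (2,-1) (2,-2) (2,-3)

Derivation:
Initial moves: URURU
Fold: move[2]->R => URRRU (positions: [(0, 0), (0, 1), (1, 1), (2, 1), (3, 1), (3, 2)])
Fold: move[4]->D => URRRD (positions: [(0, 0), (0, 1), (1, 1), (2, 1), (3, 1), (3, 0)])
Fold: move[3]->D => URRDD (positions: [(0, 0), (0, 1), (1, 1), (2, 1), (2, 0), (2, -1)])
Fold: move[0]->D => DRRDD (positions: [(0, 0), (0, -1), (1, -1), (2, -1), (2, -2), (2, -3)])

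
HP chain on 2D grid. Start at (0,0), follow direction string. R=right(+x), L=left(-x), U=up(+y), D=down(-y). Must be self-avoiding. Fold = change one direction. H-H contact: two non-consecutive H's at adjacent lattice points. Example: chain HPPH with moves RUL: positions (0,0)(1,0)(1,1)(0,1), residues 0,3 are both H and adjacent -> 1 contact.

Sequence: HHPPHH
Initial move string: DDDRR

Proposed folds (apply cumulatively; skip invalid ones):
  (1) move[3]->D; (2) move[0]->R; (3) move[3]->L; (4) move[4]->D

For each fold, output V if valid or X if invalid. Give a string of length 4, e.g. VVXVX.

Initial: DDDRR -> [(0, 0), (0, -1), (0, -2), (0, -3), (1, -3), (2, -3)]
Fold 1: move[3]->D => DDDDR VALID
Fold 2: move[0]->R => RDDDR VALID
Fold 3: move[3]->L => RDDLR INVALID (collision), skipped
Fold 4: move[4]->D => RDDDD VALID

Answer: VVXV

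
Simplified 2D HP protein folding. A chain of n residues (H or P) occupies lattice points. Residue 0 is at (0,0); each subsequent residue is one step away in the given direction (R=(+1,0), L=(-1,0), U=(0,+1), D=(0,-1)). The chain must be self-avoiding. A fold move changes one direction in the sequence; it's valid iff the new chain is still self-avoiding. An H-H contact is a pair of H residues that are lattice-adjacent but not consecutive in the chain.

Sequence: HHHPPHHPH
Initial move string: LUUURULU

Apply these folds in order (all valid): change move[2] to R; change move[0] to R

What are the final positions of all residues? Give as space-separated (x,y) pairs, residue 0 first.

Answer: (0,0) (1,0) (1,1) (2,1) (2,2) (3,2) (3,3) (2,3) (2,4)

Derivation:
Initial moves: LUUURULU
Fold: move[2]->R => LURURULU (positions: [(0, 0), (-1, 0), (-1, 1), (0, 1), (0, 2), (1, 2), (1, 3), (0, 3), (0, 4)])
Fold: move[0]->R => RURURULU (positions: [(0, 0), (1, 0), (1, 1), (2, 1), (2, 2), (3, 2), (3, 3), (2, 3), (2, 4)])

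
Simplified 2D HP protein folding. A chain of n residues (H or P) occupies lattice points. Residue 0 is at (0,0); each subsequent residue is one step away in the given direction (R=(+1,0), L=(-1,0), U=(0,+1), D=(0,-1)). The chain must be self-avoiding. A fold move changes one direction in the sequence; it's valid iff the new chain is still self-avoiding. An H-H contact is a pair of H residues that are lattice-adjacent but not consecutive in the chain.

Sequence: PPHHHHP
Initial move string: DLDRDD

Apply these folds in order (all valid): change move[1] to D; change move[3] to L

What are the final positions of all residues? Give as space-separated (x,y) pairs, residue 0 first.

Initial moves: DLDRDD
Fold: move[1]->D => DDDRDD (positions: [(0, 0), (0, -1), (0, -2), (0, -3), (1, -3), (1, -4), (1, -5)])
Fold: move[3]->L => DDDLDD (positions: [(0, 0), (0, -1), (0, -2), (0, -3), (-1, -3), (-1, -4), (-1, -5)])

Answer: (0,0) (0,-1) (0,-2) (0,-3) (-1,-3) (-1,-4) (-1,-5)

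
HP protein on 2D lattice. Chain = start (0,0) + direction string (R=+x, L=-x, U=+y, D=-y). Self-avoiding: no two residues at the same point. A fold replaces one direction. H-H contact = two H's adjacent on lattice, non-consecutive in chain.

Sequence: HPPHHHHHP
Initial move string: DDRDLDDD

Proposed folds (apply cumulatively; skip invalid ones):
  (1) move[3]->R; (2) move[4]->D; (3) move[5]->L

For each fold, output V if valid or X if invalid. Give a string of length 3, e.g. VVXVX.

Initial: DDRDLDDD -> [(0, 0), (0, -1), (0, -2), (1, -2), (1, -3), (0, -3), (0, -4), (0, -5), (0, -6)]
Fold 1: move[3]->R => DDRRLDDD INVALID (collision), skipped
Fold 2: move[4]->D => DDRDDDDD VALID
Fold 3: move[5]->L => DDRDDLDD VALID

Answer: XVV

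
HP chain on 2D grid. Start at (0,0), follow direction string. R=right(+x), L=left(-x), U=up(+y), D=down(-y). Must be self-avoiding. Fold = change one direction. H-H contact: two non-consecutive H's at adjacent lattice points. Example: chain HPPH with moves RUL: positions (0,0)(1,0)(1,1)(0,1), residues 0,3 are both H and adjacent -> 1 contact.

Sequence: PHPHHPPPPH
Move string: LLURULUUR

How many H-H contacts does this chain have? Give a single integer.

Positions: [(0, 0), (-1, 0), (-2, 0), (-2, 1), (-1, 1), (-1, 2), (-2, 2), (-2, 3), (-2, 4), (-1, 4)]
H-H contact: residue 1 @(-1,0) - residue 4 @(-1, 1)

Answer: 1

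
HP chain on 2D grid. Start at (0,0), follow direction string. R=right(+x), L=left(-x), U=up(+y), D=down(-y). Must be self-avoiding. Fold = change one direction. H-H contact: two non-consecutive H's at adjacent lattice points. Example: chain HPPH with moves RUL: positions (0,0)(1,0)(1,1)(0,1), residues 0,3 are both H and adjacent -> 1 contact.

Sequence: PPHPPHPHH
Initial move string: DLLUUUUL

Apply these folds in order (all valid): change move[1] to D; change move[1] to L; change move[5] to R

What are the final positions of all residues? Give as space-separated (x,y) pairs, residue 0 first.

Answer: (0,0) (0,-1) (-1,-1) (-2,-1) (-2,0) (-2,1) (-1,1) (-1,2) (-2,2)

Derivation:
Initial moves: DLLUUUUL
Fold: move[1]->D => DDLUUUUL (positions: [(0, 0), (0, -1), (0, -2), (-1, -2), (-1, -1), (-1, 0), (-1, 1), (-1, 2), (-2, 2)])
Fold: move[1]->L => DLLUUUUL (positions: [(0, 0), (0, -1), (-1, -1), (-2, -1), (-2, 0), (-2, 1), (-2, 2), (-2, 3), (-3, 3)])
Fold: move[5]->R => DLLUURUL (positions: [(0, 0), (0, -1), (-1, -1), (-2, -1), (-2, 0), (-2, 1), (-1, 1), (-1, 2), (-2, 2)])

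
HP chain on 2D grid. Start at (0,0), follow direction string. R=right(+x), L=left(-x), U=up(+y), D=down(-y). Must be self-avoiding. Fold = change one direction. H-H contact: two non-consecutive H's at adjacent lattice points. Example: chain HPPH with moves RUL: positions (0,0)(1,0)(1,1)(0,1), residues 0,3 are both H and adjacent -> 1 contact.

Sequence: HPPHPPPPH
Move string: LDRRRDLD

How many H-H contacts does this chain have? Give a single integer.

Positions: [(0, 0), (-1, 0), (-1, -1), (0, -1), (1, -1), (2, -1), (2, -2), (1, -2), (1, -3)]
H-H contact: residue 0 @(0,0) - residue 3 @(0, -1)

Answer: 1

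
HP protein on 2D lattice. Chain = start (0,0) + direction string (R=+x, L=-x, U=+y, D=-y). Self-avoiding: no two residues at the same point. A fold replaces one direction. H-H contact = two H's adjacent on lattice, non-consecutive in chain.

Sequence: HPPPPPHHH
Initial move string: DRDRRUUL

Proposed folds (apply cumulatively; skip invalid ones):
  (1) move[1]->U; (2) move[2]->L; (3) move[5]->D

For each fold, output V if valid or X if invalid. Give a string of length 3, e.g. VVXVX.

Answer: XXX

Derivation:
Initial: DRDRRUUL -> [(0, 0), (0, -1), (1, -1), (1, -2), (2, -2), (3, -2), (3, -1), (3, 0), (2, 0)]
Fold 1: move[1]->U => DUDRRUUL INVALID (collision), skipped
Fold 2: move[2]->L => DRLRRUUL INVALID (collision), skipped
Fold 3: move[5]->D => DRDRRDUL INVALID (collision), skipped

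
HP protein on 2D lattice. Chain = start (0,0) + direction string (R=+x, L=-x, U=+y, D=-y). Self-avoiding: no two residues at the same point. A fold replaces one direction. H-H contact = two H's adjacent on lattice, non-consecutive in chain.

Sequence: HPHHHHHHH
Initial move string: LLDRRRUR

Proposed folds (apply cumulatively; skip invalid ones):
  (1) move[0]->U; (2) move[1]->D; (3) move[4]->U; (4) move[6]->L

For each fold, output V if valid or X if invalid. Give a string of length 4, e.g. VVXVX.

Initial: LLDRRRUR -> [(0, 0), (-1, 0), (-2, 0), (-2, -1), (-1, -1), (0, -1), (1, -1), (1, 0), (2, 0)]
Fold 1: move[0]->U => ULDRRRUR INVALID (collision), skipped
Fold 2: move[1]->D => LDDRRRUR VALID
Fold 3: move[4]->U => LDDRURUR VALID
Fold 4: move[6]->L => LDDRURLR INVALID (collision), skipped

Answer: XVVX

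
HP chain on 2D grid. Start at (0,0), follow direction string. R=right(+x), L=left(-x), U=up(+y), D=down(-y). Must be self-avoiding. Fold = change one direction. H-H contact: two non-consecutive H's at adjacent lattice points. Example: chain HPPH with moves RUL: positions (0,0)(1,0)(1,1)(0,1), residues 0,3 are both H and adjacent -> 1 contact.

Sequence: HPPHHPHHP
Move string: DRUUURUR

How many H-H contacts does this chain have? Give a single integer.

Positions: [(0, 0), (0, -1), (1, -1), (1, 0), (1, 1), (1, 2), (2, 2), (2, 3), (3, 3)]
H-H contact: residue 0 @(0,0) - residue 3 @(1, 0)

Answer: 1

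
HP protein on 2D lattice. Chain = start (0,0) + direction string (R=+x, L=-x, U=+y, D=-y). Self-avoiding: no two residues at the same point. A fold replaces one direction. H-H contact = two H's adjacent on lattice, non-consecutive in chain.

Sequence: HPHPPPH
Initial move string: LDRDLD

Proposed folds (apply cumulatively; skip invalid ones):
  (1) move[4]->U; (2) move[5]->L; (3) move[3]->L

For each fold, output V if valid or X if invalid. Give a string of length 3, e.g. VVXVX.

Initial: LDRDLD -> [(0, 0), (-1, 0), (-1, -1), (0, -1), (0, -2), (-1, -2), (-1, -3)]
Fold 1: move[4]->U => LDRDUD INVALID (collision), skipped
Fold 2: move[5]->L => LDRDLL VALID
Fold 3: move[3]->L => LDRLLL INVALID (collision), skipped

Answer: XVX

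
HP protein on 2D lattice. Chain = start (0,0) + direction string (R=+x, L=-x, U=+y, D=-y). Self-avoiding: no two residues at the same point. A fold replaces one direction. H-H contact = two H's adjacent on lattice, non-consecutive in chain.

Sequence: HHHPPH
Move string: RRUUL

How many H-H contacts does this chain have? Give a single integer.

Positions: [(0, 0), (1, 0), (2, 0), (2, 1), (2, 2), (1, 2)]
No H-H contacts found.

Answer: 0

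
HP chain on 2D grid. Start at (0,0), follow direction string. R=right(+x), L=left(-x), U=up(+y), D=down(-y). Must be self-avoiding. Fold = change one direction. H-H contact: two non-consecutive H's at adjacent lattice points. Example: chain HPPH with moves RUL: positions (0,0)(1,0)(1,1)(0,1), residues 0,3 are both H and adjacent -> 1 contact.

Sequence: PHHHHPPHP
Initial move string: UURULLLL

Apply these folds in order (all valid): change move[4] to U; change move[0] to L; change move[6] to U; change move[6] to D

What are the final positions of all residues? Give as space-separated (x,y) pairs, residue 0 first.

Initial moves: UURULLLL
Fold: move[4]->U => UURUULLL (positions: [(0, 0), (0, 1), (0, 2), (1, 2), (1, 3), (1, 4), (0, 4), (-1, 4), (-2, 4)])
Fold: move[0]->L => LURUULLL (positions: [(0, 0), (-1, 0), (-1, 1), (0, 1), (0, 2), (0, 3), (-1, 3), (-2, 3), (-3, 3)])
Fold: move[6]->U => LURUULUL (positions: [(0, 0), (-1, 0), (-1, 1), (0, 1), (0, 2), (0, 3), (-1, 3), (-1, 4), (-2, 4)])
Fold: move[6]->D => LURUULDL (positions: [(0, 0), (-1, 0), (-1, 1), (0, 1), (0, 2), (0, 3), (-1, 3), (-1, 2), (-2, 2)])

Answer: (0,0) (-1,0) (-1,1) (0,1) (0,2) (0,3) (-1,3) (-1,2) (-2,2)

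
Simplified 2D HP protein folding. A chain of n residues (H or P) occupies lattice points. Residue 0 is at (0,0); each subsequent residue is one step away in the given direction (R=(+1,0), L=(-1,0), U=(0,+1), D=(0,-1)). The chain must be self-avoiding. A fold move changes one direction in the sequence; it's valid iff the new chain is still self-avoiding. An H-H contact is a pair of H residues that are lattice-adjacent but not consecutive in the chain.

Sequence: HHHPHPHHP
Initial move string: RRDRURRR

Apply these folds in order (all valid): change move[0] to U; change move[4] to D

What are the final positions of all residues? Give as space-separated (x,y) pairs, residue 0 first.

Initial moves: RRDRURRR
Fold: move[0]->U => URDRURRR (positions: [(0, 0), (0, 1), (1, 1), (1, 0), (2, 0), (2, 1), (3, 1), (4, 1), (5, 1)])
Fold: move[4]->D => URDRDRRR (positions: [(0, 0), (0, 1), (1, 1), (1, 0), (2, 0), (2, -1), (3, -1), (4, -1), (5, -1)])

Answer: (0,0) (0,1) (1,1) (1,0) (2,0) (2,-1) (3,-1) (4,-1) (5,-1)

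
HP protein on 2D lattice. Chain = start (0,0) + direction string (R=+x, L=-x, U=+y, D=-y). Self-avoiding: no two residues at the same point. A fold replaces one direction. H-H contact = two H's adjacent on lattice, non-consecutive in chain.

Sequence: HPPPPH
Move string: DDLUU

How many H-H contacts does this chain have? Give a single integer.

Positions: [(0, 0), (0, -1), (0, -2), (-1, -2), (-1, -1), (-1, 0)]
H-H contact: residue 0 @(0,0) - residue 5 @(-1, 0)

Answer: 1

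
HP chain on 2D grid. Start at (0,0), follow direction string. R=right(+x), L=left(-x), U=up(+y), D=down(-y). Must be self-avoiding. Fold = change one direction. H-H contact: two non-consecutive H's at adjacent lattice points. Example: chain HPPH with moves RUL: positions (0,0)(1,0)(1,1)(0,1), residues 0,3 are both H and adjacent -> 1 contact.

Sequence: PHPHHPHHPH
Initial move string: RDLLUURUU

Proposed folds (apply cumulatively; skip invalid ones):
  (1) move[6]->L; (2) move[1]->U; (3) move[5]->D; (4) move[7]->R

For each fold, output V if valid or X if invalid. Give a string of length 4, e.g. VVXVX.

Answer: VVXX

Derivation:
Initial: RDLLUURUU -> [(0, 0), (1, 0), (1, -1), (0, -1), (-1, -1), (-1, 0), (-1, 1), (0, 1), (0, 2), (0, 3)]
Fold 1: move[6]->L => RDLLUULUU VALID
Fold 2: move[1]->U => RULLUULUU VALID
Fold 3: move[5]->D => RULLUDLUU INVALID (collision), skipped
Fold 4: move[7]->R => RULLUULRU INVALID (collision), skipped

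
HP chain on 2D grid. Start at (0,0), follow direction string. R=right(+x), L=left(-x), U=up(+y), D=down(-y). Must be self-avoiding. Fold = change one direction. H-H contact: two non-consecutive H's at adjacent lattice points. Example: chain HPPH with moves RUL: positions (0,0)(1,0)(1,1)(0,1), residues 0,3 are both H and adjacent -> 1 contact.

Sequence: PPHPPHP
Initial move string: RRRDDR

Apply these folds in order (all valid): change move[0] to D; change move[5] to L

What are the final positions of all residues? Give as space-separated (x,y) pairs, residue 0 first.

Initial moves: RRRDDR
Fold: move[0]->D => DRRDDR (positions: [(0, 0), (0, -1), (1, -1), (2, -1), (2, -2), (2, -3), (3, -3)])
Fold: move[5]->L => DRRDDL (positions: [(0, 0), (0, -1), (1, -1), (2, -1), (2, -2), (2, -3), (1, -3)])

Answer: (0,0) (0,-1) (1,-1) (2,-1) (2,-2) (2,-3) (1,-3)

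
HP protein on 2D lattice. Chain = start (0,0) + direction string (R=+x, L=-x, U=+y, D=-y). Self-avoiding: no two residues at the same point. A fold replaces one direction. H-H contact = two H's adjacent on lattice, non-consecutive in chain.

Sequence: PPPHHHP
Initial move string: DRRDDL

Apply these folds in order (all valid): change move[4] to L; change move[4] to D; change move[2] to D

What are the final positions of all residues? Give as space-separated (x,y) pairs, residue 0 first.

Answer: (0,0) (0,-1) (1,-1) (1,-2) (1,-3) (1,-4) (0,-4)

Derivation:
Initial moves: DRRDDL
Fold: move[4]->L => DRRDLL (positions: [(0, 0), (0, -1), (1, -1), (2, -1), (2, -2), (1, -2), (0, -2)])
Fold: move[4]->D => DRRDDL (positions: [(0, 0), (0, -1), (1, -1), (2, -1), (2, -2), (2, -3), (1, -3)])
Fold: move[2]->D => DRDDDL (positions: [(0, 0), (0, -1), (1, -1), (1, -2), (1, -3), (1, -4), (0, -4)])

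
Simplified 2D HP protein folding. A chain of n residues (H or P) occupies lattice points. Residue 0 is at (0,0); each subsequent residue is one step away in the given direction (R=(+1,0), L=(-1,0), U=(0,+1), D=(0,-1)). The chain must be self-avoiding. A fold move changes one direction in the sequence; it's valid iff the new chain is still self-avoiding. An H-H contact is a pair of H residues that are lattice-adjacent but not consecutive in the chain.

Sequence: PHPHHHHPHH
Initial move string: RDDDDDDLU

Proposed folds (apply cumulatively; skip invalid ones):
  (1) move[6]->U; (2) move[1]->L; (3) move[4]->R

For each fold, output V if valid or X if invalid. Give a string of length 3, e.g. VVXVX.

Answer: XXV

Derivation:
Initial: RDDDDDDLU -> [(0, 0), (1, 0), (1, -1), (1, -2), (1, -3), (1, -4), (1, -5), (1, -6), (0, -6), (0, -5)]
Fold 1: move[6]->U => RDDDDDULU INVALID (collision), skipped
Fold 2: move[1]->L => RLDDDDDLU INVALID (collision), skipped
Fold 3: move[4]->R => RDDDRDDLU VALID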